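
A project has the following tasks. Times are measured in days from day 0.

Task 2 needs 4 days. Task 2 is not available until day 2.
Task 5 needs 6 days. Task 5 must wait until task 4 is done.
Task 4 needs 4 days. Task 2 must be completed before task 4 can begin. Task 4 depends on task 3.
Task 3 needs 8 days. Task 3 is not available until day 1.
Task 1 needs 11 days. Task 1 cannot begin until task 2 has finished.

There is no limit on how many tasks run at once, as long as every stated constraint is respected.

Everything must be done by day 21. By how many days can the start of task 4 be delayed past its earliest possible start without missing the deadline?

After its own release at day 1, task 3 can start at day 1 and finishes at day 9.
Task 2 waits on its own release at day 2, so it starts at day 2 and finishes at 2 + 4 = day 6.
For task 4: task 2 (finishes day 6); task 3 (finishes day 9). Taking the maximum gives a start of day 9, and it finishes at 9 + 4 = day 13.

Working backward from the deadline:
Nothing follows task 5; the deadline of day 21 is its only limit. It must start by 21 − 6 = day 15.
Since task 5 (must start by day 15) depends on it, task 4 must finish by day 15. Backing off its 4-day duration gives a latest start of day 11.
So task 4 can start as early as day 9 and as late as day 11, giving 11 − 9 = 2 days of slack.

2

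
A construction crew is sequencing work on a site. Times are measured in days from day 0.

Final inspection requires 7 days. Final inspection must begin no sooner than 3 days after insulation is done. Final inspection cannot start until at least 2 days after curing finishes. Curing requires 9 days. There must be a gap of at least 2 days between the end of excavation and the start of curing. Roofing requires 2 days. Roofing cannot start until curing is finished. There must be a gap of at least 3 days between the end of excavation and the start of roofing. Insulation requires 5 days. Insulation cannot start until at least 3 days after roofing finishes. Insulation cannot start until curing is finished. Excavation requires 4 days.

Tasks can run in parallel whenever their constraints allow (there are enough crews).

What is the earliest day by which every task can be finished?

Nothing blocks excavation, so it runs from day 0 to day 4.
Curing cannot begin until excavation (finishes day 4, plus 2-day gap → day 6). It runs from day 6 to 6 + 9 = day 15.
For roofing: curing (finishes day 15); excavation (finishes day 4, plus 3-day gap → day 7). Taking the maximum gives a start of day 15, and it finishes at 15 + 2 = day 17.
Insulation has to wait for roofing (finishes day 17, plus 3-day gap → day 20); curing (finishes day 15). The latest of these is day 20, so insulation runs day 20 to 20 + 5 = day 25.
Final inspection has to wait for insulation (finishes day 25, plus 3-day gap → day 28); curing (finishes day 15, plus 2-day gap → day 17). The latest of these is day 28, so final inspection runs day 28 to 28 + 7 = day 35.
All tasks are finished once the last one completes. Finish times: Excavation at 4, Curing at 15, Roofing at 17, Insulation at 25, Final inspection at 35. The latest is day 35.

35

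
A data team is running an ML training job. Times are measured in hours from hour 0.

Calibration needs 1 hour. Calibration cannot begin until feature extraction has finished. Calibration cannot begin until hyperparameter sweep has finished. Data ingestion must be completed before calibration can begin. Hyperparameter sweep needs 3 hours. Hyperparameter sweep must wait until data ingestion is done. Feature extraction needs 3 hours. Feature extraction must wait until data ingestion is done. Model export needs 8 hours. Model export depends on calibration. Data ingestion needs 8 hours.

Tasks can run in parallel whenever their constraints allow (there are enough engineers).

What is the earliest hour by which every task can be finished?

Data ingestion can start immediately at hour 0; it finishes at hour 8.
Hyperparameter sweep cannot begin until data ingestion (finishes hour 8). It runs from hour 8 to 8 + 3 = hour 11.
Feature extraction waits on data ingestion (finishes hour 8), so it starts at hour 8 and finishes at 8 + 3 = hour 11.
Calibration has to wait for feature extraction (finishes hour 11); hyperparameter sweep (finishes hour 11); data ingestion (finishes hour 8). The latest of these is hour 11, so calibration runs hour 11 to 11 + 1 = hour 12.
After calibration (finishes hour 12), model export can start at hour 12 and finishes at hour 20.
All tasks are finished once the last one completes. Finish times: Data ingestion at 8, Feature extraction at 11, Hyperparameter sweep at 11, Calibration at 12, Model export at 20. The latest is hour 20.

20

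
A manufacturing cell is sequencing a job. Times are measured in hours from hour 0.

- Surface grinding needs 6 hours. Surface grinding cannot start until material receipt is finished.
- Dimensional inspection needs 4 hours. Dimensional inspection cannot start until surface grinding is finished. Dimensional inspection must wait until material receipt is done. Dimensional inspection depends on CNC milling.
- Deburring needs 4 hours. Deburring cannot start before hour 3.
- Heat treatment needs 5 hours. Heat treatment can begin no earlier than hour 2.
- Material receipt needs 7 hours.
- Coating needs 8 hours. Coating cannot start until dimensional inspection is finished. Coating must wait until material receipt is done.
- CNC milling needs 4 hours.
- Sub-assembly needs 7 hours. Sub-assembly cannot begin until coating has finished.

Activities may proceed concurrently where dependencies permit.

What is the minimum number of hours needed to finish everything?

32

After its own release at hour 2, heat treatment can start at hour 2 and finishes at hour 7.
CNC milling can start immediately at hour 0; it finishes at hour 4.
Deburring waits on its own release at hour 3, so it starts at hour 3 and finishes at 3 + 4 = hour 7.
Material receipt has no prerequisites, so it starts at hour 0 and finishes at hour 7.
After material receipt (finishes hour 7), surface grinding can start at hour 7 and finishes at hour 13.
Dimensional inspection cannot start until surface grinding (finishes hour 13); material receipt (finishes hour 7); CNC milling (finishes hour 4). The controlling bound is hour 13, so dimensional inspection finishes at 13 + 4 = hour 17.
Coating has to wait for dimensional inspection (finishes hour 17); material receipt (finishes hour 7). The latest of these is hour 17, so coating runs hour 17 to 17 + 8 = hour 25.
Sub-assembly cannot begin until coating (finishes hour 25). It runs from hour 25 to 25 + 7 = hour 32.
All tasks are finished once the last one completes. Finish times: Material receipt at 7, Deburring at 7, CNC milling at 4, Heat treatment at 7, Surface grinding at 13, Dimensional inspection at 17, Coating at 25, Sub-assembly at 32. The latest is hour 32.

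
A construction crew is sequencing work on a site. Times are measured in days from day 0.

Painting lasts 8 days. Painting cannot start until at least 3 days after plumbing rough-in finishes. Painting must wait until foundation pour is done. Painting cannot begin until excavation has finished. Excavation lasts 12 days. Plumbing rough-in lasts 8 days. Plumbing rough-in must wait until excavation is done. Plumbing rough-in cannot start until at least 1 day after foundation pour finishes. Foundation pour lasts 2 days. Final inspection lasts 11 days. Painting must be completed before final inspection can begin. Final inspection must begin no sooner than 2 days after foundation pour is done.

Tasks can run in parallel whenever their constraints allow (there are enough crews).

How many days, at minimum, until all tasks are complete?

Foundation pour can start immediately at day 0; it finishes at day 2.
Nothing blocks excavation, so it runs from day 0 to day 12.
Plumbing rough-in has to wait for excavation (finishes day 12); foundation pour (finishes day 2, plus 1-day gap → day 3). The latest of these is day 12, so plumbing rough-in runs day 12 to 12 + 8 = day 20.
Painting needs all of plumbing rough-in (finishes day 20, plus 3-day gap → day 23); foundation pour (finishes day 2); excavation (finishes day 12). That puts its earliest start at day 23; it finishes at 23 + 8 = day 31.
For final inspection: painting (finishes day 31); foundation pour (finishes day 2, plus 2-day gap → day 4). Taking the maximum gives a start of day 31, and it finishes at 31 + 11 = day 42.
All tasks are finished once the last one completes. Finish times: Excavation at 12, Foundation pour at 2, Plumbing rough-in at 20, Painting at 31, Final inspection at 42. The latest is day 42.

42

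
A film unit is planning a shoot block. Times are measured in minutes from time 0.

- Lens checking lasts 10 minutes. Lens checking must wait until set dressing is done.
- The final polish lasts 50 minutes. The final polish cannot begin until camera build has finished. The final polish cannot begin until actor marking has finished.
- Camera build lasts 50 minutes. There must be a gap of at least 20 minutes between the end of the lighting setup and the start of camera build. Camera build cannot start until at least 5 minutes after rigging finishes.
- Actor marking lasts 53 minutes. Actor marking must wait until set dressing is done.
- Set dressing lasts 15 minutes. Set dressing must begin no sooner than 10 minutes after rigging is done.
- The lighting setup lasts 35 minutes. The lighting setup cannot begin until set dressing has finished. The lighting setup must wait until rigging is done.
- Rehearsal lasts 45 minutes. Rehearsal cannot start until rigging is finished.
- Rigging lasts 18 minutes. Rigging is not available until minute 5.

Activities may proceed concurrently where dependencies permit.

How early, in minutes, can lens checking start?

After its own release at minute 5, rigging can start at minute 5 and finishes at minute 23.
Set dressing waits on rigging (finishes minute 23, plus 10-minute gap → minute 33), so it starts at minute 33 and finishes at 33 + 15 = minute 48.
Lens checking waits on set dressing (finishes minute 48), so the earliest it can start is minute 48.

48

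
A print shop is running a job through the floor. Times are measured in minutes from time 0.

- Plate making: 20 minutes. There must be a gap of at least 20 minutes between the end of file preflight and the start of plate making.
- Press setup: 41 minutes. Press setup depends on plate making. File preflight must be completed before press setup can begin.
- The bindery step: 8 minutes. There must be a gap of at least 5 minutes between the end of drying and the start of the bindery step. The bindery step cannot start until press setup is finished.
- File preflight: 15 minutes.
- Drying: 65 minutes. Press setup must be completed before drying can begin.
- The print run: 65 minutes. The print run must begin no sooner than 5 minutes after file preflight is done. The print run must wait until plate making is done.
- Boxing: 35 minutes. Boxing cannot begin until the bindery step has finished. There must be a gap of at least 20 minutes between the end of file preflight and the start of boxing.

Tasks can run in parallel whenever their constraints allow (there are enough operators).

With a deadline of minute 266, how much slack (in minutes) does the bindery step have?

57

File preflight has no prerequisites, so it starts at minute 0 and finishes at minute 15.
Plate making cannot begin until file preflight (finishes minute 15, plus 20-minute gap → minute 35). It runs from minute 35 to 35 + 20 = minute 55.
Press setup cannot start until plate making (finishes minute 55); file preflight (finishes minute 15). The controlling bound is minute 55, so press setup finishes at 55 + 41 = minute 96.
Drying cannot begin until press setup (finishes minute 96). It runs from minute 96 to 96 + 65 = minute 161.
The bindery step needs all of drying (finishes minute 161, plus 5-minute gap → minute 166); press setup (finishes minute 96). That puts its earliest start at minute 166; it finishes at 166 + 8 = minute 174.

Working backward from the deadline:
Boxing must finish by minute 266; it takes 35 minutes, so it must start by 266 − 35 = minute 231.
The bindery step has to be done before boxing (must start by minute 231). That means finishing by minute 231, i.e. starting by 231 − 8 = minute 223.
So the bindery step can start as early as minute 166 and as late as minute 223, giving 223 − 166 = 57 minutes of slack.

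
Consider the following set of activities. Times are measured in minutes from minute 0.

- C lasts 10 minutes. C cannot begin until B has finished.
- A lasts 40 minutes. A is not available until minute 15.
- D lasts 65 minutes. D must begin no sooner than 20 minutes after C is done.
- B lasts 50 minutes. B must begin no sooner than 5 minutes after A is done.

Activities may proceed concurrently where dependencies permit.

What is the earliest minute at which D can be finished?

A cannot begin until its own release at minute 15. It runs from minute 15 to 15 + 40 = minute 55.
B cannot begin until A (finishes minute 55, plus 5-minute gap → minute 60). It runs from minute 60 to 60 + 50 = minute 110.
After B (finishes minute 110), C can start at minute 110 and finishes at minute 120.
D cannot begin until C (finishes minute 120, plus 20-minute gap → minute 140). It runs from minute 140 to 140 + 65 = minute 205.

205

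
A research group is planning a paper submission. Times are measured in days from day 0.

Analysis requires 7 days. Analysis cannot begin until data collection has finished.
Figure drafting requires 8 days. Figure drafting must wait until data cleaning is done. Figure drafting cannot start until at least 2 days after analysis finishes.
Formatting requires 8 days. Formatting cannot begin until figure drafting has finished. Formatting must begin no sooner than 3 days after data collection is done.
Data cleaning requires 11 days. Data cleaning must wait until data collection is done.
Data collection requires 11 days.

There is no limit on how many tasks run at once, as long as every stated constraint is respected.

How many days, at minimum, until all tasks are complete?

38

Data collection can start immediately at day 0; it finishes at day 11.
Analysis cannot begin until data collection (finishes day 11). It runs from day 11 to 11 + 7 = day 18.
Data cleaning waits on data collection (finishes day 11), so it starts at day 11 and finishes at 11 + 11 = day 22.
Figure drafting has to wait for data cleaning (finishes day 22); analysis (finishes day 18, plus 2-day gap → day 20). The latest of these is day 22, so figure drafting runs day 22 to 22 + 8 = day 30.
Formatting needs all of figure drafting (finishes day 30); data collection (finishes day 11, plus 3-day gap → day 14). That puts its earliest start at day 30; it finishes at 30 + 8 = day 38.
All tasks are finished once the last one completes. Finish times: Data collection at 11, Data cleaning at 22, Analysis at 18, Figure drafting at 30, Formatting at 38. The latest is day 38.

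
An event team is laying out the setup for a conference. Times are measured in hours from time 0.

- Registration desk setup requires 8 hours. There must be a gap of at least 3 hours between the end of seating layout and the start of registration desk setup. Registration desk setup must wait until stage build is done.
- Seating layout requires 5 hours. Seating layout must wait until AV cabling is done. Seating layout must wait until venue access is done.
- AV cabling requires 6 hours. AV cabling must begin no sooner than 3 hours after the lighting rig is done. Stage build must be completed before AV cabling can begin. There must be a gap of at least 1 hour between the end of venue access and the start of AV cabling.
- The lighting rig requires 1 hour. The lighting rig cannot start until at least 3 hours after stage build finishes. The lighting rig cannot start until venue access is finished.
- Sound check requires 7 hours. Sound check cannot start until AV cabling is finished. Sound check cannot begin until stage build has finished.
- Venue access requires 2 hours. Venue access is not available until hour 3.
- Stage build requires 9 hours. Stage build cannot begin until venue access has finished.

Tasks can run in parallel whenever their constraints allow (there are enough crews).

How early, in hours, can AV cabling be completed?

27

Venue access cannot begin until its own release at hour 3. It runs from hour 3 to 3 + 2 = hour 5.
Stage build cannot begin until venue access (finishes hour 5). It runs from hour 5 to 5 + 9 = hour 14.
The lighting rig cannot start until stage build (finishes hour 14, plus 3-hour gap → hour 17); venue access (finishes hour 5). The controlling bound is hour 17, so the lighting rig finishes at 17 + 1 = hour 18.
AV cabling has to wait for the lighting rig (finishes hour 18, plus 3-hour gap → hour 21); stage build (finishes hour 14); venue access (finishes hour 5, plus 1-hour gap → hour 6). The latest of these is hour 21, so AV cabling runs hour 21 to 21 + 6 = hour 27.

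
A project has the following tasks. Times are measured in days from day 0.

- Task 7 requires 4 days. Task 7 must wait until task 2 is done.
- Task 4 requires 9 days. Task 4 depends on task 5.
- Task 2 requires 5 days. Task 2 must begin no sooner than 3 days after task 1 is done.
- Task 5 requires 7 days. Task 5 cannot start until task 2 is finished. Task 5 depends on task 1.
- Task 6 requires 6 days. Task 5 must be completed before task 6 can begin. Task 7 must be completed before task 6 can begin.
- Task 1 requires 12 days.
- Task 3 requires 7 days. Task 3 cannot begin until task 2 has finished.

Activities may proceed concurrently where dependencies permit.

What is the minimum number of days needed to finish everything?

Nothing blocks task 1, so it runs from day 0 to day 12.
After task 1 (finishes day 12, plus 3-day gap → day 15), task 2 can start at day 15 and finishes at day 20.
Task 7 cannot begin until task 2 (finishes day 20). It runs from day 20 to 20 + 4 = day 24.
Task 5 needs all of task 2 (finishes day 20); task 1 (finishes day 12). That puts its earliest start at day 20; it finishes at 20 + 7 = day 27.
Task 6 needs all of task 5 (finishes day 27); task 7 (finishes day 24). That puts its earliest start at day 27; it finishes at 27 + 6 = day 33.
Task 4 cannot begin until task 5 (finishes day 27). It runs from day 27 to 27 + 9 = day 36.
Task 3 waits on task 2 (finishes day 20), so it starts at day 20 and finishes at 20 + 7 = day 27.
All tasks are finished once the last one completes. Finish times: Task 1 at 12, Task 2 at 20, Task 3 at 27, Task 4 at 36, Task 5 at 27, Task 6 at 33, Task 7 at 24. The latest is day 36.

36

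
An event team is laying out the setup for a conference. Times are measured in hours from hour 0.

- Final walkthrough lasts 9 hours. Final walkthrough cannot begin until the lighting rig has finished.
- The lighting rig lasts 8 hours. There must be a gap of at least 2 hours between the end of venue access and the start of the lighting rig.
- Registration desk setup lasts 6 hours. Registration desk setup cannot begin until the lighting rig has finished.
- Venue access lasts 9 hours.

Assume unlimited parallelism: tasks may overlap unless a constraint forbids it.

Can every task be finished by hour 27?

Venue access has no prerequisites, so it starts at hour 0 and finishes at hour 9.
The lighting rig cannot begin until venue access (finishes hour 9, plus 2-hour gap → hour 11). It runs from hour 11 to 11 + 8 = hour 19.
After the lighting rig (finishes hour 19), final walkthrough can start at hour 19 and finishes at hour 28.
After the lighting rig (finishes hour 19), registration desk setup can start at hour 19 and finishes at hour 25.
The earliest everything can be done is hour 28, which is after the deadline of 27, so it is not possible.

No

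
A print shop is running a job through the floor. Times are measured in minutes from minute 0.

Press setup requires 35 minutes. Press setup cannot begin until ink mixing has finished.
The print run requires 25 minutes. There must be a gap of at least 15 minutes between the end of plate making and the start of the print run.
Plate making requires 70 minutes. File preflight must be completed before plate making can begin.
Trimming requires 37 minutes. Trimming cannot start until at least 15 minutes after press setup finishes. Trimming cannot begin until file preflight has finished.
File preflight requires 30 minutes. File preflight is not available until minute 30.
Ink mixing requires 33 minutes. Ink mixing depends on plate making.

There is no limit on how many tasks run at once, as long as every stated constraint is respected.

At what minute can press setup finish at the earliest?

198

File preflight waits on its own release at minute 30, so it starts at minute 30 and finishes at 30 + 30 = minute 60.
Plate making cannot begin until file preflight (finishes minute 60). It runs from minute 60 to 60 + 70 = minute 130.
Ink mixing cannot begin until plate making (finishes minute 130). It runs from minute 130 to 130 + 33 = minute 163.
Press setup waits on ink mixing (finishes minute 163), so it starts at minute 163 and finishes at 163 + 35 = minute 198.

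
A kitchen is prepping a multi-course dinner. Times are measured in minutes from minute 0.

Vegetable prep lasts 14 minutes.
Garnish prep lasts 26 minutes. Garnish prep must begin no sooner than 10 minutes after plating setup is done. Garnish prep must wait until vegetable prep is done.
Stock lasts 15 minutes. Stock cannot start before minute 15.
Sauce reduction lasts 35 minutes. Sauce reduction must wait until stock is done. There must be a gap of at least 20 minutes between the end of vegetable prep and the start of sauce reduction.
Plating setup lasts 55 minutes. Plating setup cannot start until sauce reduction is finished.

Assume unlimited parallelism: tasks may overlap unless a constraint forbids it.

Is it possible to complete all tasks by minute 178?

Yes

Vegetable prep can start immediately at minute 0; it finishes at minute 14.
Stock waits on its own release at minute 15, so it starts at minute 15 and finishes at 15 + 15 = minute 30.
Sauce reduction needs all of stock (finishes minute 30); vegetable prep (finishes minute 14, plus 20-minute gap → minute 34). That puts its earliest start at minute 34; it finishes at 34 + 35 = minute 69.
Plating setup waits on sauce reduction (finishes minute 69), so it starts at minute 69 and finishes at 69 + 55 = minute 124.
Garnish prep cannot start until plating setup (finishes minute 124, plus 10-minute gap → minute 134); vegetable prep (finishes minute 14). The controlling bound is minute 134, so garnish prep finishes at 134 + 26 = minute 160.
Every task is finished by minute 160, which is no later than the deadline of 178, so the schedule is feasible.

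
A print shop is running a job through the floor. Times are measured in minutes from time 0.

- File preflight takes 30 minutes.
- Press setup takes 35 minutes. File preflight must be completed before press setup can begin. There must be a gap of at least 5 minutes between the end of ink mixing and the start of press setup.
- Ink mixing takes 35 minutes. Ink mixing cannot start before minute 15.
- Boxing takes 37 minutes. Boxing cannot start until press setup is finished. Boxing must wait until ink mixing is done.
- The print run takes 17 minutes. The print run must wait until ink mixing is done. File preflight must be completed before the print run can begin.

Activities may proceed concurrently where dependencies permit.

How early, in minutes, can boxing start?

After its own release at minute 15, ink mixing can start at minute 15 and finishes at minute 50.
Nothing blocks file preflight, so it runs from minute 0 to minute 30.
Press setup cannot start until file preflight (finishes minute 30); ink mixing (finishes minute 50, plus 5-minute gap → minute 55). The controlling bound is minute 55, so press setup finishes at 55 + 35 = minute 90.
Boxing waits on press setup (finishes minute 90); ink mixing (finishes minute 50). The latest of these is minute 90, which is the earliest boxing can start.

90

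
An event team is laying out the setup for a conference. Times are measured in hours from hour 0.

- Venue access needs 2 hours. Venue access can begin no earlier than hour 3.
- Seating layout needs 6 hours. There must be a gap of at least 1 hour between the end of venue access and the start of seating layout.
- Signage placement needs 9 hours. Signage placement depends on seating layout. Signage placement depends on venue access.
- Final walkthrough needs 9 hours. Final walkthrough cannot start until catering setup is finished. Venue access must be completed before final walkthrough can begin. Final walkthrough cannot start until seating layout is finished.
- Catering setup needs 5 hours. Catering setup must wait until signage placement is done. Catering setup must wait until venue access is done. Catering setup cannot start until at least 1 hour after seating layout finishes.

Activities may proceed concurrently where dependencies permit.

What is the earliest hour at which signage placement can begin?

Venue access cannot begin until its own release at hour 3. It runs from hour 3 to 3 + 2 = hour 5.
After venue access (finishes hour 5, plus 1-hour gap → hour 6), seating layout can start at hour 6 and finishes at hour 12.
Signage placement waits on seating layout (finishes hour 12); venue access (finishes hour 5). The latest of these is hour 12, which is the earliest signage placement can start.

12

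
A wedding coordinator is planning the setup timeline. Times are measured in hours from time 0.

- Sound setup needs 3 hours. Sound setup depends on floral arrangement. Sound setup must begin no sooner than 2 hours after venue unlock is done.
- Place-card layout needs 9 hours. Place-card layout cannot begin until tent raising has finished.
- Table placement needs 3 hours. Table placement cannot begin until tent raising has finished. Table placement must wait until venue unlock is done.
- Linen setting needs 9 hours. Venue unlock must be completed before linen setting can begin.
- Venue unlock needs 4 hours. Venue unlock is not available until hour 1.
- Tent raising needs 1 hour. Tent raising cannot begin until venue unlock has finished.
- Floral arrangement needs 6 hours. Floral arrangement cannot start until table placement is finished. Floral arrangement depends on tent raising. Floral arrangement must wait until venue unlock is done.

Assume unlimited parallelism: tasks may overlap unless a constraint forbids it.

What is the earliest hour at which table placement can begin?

Venue unlock cannot begin until its own release at hour 1. It runs from hour 1 to 1 + 4 = hour 5.
After venue unlock (finishes hour 5), tent raising can start at hour 5 and finishes at hour 6.
Table placement waits on tent raising (finishes hour 6); venue unlock (finishes hour 5). The latest of these is hour 6, which is the earliest table placement can start.

6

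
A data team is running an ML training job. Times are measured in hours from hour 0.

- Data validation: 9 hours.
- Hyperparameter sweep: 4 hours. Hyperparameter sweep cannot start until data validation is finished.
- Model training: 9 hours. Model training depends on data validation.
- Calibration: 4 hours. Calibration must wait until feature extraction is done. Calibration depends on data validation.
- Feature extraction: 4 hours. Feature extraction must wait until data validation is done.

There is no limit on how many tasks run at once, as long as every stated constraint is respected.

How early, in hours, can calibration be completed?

Nothing blocks data validation, so it runs from hour 0 to hour 9.
After data validation (finishes hour 9), feature extraction can start at hour 9 and finishes at hour 13.
Calibration has to wait for feature extraction (finishes hour 13); data validation (finishes hour 9). The latest of these is hour 13, so calibration runs hour 13 to 13 + 4 = hour 17.

17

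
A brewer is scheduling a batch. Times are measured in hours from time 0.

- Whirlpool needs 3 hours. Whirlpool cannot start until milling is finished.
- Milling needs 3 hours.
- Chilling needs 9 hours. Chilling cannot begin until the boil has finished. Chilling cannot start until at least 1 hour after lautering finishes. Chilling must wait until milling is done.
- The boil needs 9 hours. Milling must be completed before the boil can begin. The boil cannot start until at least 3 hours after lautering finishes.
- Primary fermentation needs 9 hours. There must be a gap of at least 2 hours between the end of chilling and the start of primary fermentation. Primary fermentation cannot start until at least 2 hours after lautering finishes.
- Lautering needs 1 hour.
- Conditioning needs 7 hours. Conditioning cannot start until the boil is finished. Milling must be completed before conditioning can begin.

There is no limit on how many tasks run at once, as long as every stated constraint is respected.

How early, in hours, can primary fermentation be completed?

33

Lautering can start immediately at hour 0; it finishes at hour 1.
Milling has no prerequisites, so it starts at hour 0 and finishes at hour 3.
The boil needs all of milling (finishes hour 3); lautering (finishes hour 1, plus 3-hour gap → hour 4). That puts its earliest start at hour 4; it finishes at 4 + 9 = hour 13.
Chilling needs all of the boil (finishes hour 13); lautering (finishes hour 1, plus 1-hour gap → hour 2); milling (finishes hour 3). That puts its earliest start at hour 13; it finishes at 13 + 9 = hour 22.
Primary fermentation cannot start until chilling (finishes hour 22, plus 2-hour gap → hour 24); lautering (finishes hour 1, plus 2-hour gap → hour 3). The controlling bound is hour 24, so primary fermentation finishes at 24 + 9 = hour 33.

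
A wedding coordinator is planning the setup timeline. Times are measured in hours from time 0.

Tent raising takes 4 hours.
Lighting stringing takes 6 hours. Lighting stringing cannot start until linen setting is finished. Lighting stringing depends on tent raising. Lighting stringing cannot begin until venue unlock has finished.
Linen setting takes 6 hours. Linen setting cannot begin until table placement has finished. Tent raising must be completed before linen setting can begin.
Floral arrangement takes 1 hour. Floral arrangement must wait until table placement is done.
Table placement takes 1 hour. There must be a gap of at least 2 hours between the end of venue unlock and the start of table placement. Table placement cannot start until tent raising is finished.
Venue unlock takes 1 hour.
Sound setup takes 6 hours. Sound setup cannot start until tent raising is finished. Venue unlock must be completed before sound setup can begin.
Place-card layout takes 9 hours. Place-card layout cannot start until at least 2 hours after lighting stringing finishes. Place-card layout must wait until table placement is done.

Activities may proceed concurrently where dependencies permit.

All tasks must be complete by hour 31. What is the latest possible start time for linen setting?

Nothing follows place-card layout; the deadline of hour 31 is its only limit. It must start by 31 − 9 = hour 22.
Since place-card layout (must start by hour 22, minus 2-hour gap → hour 20) depends on it, lighting stringing must finish by hour 20. Backing off its 6-hour duration gives a latest start of hour 14.
Linen setting feeds into lighting stringing (must start by hour 14); so linen setting must finish by hour 14 and therefore start by hour 8.

8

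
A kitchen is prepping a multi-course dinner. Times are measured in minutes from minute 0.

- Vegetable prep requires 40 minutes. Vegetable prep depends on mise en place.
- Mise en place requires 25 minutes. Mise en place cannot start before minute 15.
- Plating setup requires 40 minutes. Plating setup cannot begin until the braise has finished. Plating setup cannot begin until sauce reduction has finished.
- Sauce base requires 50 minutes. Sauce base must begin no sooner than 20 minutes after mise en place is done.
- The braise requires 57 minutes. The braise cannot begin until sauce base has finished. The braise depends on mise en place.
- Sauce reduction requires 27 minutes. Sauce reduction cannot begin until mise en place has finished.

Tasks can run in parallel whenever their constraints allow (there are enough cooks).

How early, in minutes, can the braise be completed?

Mise en place waits on its own release at minute 15, so it starts at minute 15 and finishes at 15 + 25 = minute 40.
Sauce base cannot begin until mise en place (finishes minute 40, plus 20-minute gap → minute 60). It runs from minute 60 to 60 + 50 = minute 110.
For the braise: sauce base (finishes minute 110); mise en place (finishes minute 40). Taking the maximum gives a start of minute 110, and it finishes at 110 + 57 = minute 167.

167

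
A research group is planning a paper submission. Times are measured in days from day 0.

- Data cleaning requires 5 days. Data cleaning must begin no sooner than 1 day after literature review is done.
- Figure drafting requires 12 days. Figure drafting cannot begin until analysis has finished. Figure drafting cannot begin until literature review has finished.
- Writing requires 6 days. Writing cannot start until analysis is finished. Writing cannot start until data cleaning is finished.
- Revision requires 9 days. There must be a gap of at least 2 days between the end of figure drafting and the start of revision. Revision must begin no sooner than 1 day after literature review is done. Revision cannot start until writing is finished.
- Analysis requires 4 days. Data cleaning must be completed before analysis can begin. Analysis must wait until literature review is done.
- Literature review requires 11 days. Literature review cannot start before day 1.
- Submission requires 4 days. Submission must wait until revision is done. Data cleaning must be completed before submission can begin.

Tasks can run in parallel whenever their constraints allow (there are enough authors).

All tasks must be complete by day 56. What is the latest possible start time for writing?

37

Submission has no dependents, so it just needs to finish by day 56. Starting by 56 − 4 = day 52 achieves that.
Revision must finish before submission (must start by day 52). With a 9-day duration, revision must start by 52 − 9 = day 43.
Since revision (must start by day 43) depends on it, writing must finish by day 43. Backing off its 6-day duration gives a latest start of day 37.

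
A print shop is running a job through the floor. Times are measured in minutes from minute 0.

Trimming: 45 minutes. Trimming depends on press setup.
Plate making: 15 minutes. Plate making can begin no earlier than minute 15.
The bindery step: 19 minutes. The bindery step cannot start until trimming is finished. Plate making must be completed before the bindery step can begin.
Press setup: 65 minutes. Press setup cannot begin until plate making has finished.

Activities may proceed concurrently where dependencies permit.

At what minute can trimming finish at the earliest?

140

Plate making waits on its own release at minute 15, so it starts at minute 15 and finishes at 15 + 15 = minute 30.
Press setup cannot begin until plate making (finishes minute 30). It runs from minute 30 to 30 + 65 = minute 95.
Trimming waits on press setup (finishes minute 95), so it starts at minute 95 and finishes at 95 + 45 = minute 140.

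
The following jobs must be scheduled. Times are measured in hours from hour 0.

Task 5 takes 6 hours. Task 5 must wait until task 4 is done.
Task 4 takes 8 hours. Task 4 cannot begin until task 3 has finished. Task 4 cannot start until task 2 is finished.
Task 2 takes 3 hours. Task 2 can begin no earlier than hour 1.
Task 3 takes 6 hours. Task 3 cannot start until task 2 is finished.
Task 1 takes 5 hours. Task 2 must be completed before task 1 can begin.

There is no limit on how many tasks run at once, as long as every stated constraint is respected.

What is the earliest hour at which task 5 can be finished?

Task 2 cannot begin until its own release at hour 1. It runs from hour 1 to 1 + 3 = hour 4.
Task 3 waits on task 2 (finishes hour 4), so it starts at hour 4 and finishes at 4 + 6 = hour 10.
Task 4 needs all of task 3 (finishes hour 10); task 2 (finishes hour 4). That puts its earliest start at hour 10; it finishes at 10 + 8 = hour 18.
Task 5 cannot begin until task 4 (finishes hour 18). It runs from hour 18 to 18 + 6 = hour 24.

24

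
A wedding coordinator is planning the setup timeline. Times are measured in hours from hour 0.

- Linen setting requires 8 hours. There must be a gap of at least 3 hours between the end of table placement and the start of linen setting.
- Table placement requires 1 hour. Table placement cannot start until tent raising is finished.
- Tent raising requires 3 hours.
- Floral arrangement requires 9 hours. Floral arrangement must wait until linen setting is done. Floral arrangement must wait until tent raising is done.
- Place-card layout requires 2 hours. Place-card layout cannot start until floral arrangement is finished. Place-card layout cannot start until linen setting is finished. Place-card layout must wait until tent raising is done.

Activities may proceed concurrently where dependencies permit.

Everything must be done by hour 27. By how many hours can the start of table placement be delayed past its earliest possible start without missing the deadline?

1

Nothing blocks tent raising, so it runs from hour 0 to hour 3.
Table placement cannot begin until tent raising (finishes hour 3). It runs from hour 3 to 3 + 1 = hour 4.

Working backward from the deadline:
Nothing follows place-card layout; the deadline of hour 27 is its only limit. It must start by 27 − 2 = hour 25.
Floral arrangement feeds into place-card layout (must start by hour 25); so floral arrangement must finish by hour 25 and therefore start by hour 16.
Linen setting feeds floral arrangement (must start by hour 16); place-card layout (must start by hour 25). Taking the minimum, linen setting must finish by hour 16 and start by 16 − 8 = hour 8.
Table placement feeds into linen setting (must start by hour 8, minus 3-hour gap → hour 5); so table placement must finish by hour 5 and therefore start by hour 4.
So table placement can start as early as hour 3 and as late as hour 4, giving 4 − 3 = 1 hour of slack.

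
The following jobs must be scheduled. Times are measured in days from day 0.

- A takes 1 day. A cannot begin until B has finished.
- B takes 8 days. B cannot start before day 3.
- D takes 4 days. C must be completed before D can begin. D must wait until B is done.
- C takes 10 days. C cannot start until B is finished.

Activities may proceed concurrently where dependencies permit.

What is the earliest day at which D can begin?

B cannot begin until its own release at day 3. It runs from day 3 to 3 + 8 = day 11.
C cannot begin until B (finishes day 11). It runs from day 11 to 11 + 10 = day 21.
D waits on C (finishes day 21); B (finishes day 11). The latest of these is day 21, which is the earliest D can start.

21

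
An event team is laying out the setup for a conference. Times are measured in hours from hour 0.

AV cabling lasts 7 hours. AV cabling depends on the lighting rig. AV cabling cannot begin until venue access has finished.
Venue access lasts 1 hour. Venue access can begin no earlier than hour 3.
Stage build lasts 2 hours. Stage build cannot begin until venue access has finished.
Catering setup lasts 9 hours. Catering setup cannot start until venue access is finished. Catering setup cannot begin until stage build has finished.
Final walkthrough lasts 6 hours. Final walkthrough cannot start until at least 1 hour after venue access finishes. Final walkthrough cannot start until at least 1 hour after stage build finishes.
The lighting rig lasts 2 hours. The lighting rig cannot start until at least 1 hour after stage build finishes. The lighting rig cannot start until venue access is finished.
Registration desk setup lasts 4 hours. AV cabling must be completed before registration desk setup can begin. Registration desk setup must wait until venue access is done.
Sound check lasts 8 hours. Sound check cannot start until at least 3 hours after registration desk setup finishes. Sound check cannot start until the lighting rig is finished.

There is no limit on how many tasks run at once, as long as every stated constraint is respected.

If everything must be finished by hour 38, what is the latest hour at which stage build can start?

Nothing follows sound check; the deadline of hour 38 is its only limit. It must start by 38 − 8 = hour 30.
Since sound check (must start by hour 30, minus 3-hour gap → hour 27) depends on it, registration desk setup must finish by hour 27. Backing off its 4-hour duration gives a latest start of hour 23.
Since registration desk setup (must start by hour 23) depends on it, AV cabling must finish by hour 23. Backing off its 7-hour duration gives a latest start of hour 16.
The lighting rig has several dependents: AV cabling (must start by hour 16); sound check (must start by hour 30). The earliest of those limits is hour 16, so the lighting rig must start by 16 − 2 = hour 14.
To finish by hour 38, catering setup (duration 9) must start no later than hour 29.
To finish by hour 38, final walkthrough (duration 6) must start no later than hour 32.
Stage build has several dependents: the lighting rig (must start by hour 14, minus 1-hour gap → hour 13); catering setup (must start by hour 29); final walkthrough (must start by hour 32, minus 1-hour gap → hour 31). The earliest of those limits is hour 13, so stage build must start by 13 − 2 = hour 11.

11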